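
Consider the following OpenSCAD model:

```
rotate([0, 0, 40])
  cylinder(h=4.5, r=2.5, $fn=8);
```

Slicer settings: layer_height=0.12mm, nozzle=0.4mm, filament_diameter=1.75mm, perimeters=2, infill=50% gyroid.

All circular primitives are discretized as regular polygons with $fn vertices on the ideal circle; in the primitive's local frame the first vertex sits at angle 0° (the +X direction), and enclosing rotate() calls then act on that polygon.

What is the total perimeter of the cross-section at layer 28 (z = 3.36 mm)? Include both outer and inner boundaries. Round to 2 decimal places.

15.31 mm

At z = 3.36 mm: the cylinder: section is a regular 8-gon, circumradius r=2.5 (perimeter = 2·8·2.500·sin(180°/8) = 15.31 mm); (whole slice rotated 40° about Z — lengths, areas and connectivity unchanged). Overall, the cross-section is a single solid region. Total boundary length (outer) = 15.31 mm.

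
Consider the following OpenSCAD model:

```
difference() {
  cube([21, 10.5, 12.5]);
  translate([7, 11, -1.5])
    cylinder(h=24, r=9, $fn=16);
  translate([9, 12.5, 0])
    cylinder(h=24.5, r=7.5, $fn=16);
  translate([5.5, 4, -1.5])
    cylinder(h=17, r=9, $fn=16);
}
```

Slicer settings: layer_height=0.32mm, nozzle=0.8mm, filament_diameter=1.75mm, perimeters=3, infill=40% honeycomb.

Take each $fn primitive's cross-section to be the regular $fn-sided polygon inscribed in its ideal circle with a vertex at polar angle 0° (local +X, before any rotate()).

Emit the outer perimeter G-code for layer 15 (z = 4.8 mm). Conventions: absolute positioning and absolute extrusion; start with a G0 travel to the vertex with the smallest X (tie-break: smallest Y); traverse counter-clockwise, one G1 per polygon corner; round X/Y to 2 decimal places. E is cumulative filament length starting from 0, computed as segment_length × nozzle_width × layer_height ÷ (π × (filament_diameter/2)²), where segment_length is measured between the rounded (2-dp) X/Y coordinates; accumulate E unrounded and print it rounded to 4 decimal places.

G0 X13.44 Y0.00 Z4.80
G1 X21.00 Y0.00 E0.8046
G1 X21.00 Y10.50 E1.9222
G1 X16.10 Y10.50 E2.4437
G1 X15.93 Y9.63 E2.5380
G1 X15.64 Y9.20 E2.5932
G1 X15.31 Y7.56 E2.7713
G1 X14.14 Y5.80 E2.9962
G1 X14.50 Y4.00 E3.1916
G1 X13.81 Y0.56 E3.5650
G1 X13.44 Y0.00 E3.6364

At z = 4.8 mm: the cube is present — its section is the full 21×10.5 rectangle; the r=9 cylinder at (7, 11) contributes a regular 16-gon of circumradius 9; the r=7.5 cylinder at (9, 12.5) gives a regular 16-gon of circumradius 7.5 (constant along its height); the cylinder at (5.5, 4): section is a regular 16-gon, circumradius r=9; After the difference (first − rest): starting from the 21×10.5 cube, the r=9 cylinder at (7, 11) partially overlaps it — only the 109.01 mm² overlap (of its 247.98 mm²) is removed, clipping the outline; the r=7.5 cylinder at (9, 12.5) partially overlaps it — only the 0.22 mm² overlap (of its 172.21 mm²) is removed, clipping the outline; the r=9 cylinder at (5.5, 4) partially overlaps it — only the 44.91 mm² overlap (of its 247.98 mm²) is removed, clipping the outline — 1 connected region. The outline is a single polygon with 10 vertices. Extrusion per mm of travel: 0.8 × 0.32 / (π × 0.875²) = 0.106432. Accumulating E over each segment gives final E = 3.6364.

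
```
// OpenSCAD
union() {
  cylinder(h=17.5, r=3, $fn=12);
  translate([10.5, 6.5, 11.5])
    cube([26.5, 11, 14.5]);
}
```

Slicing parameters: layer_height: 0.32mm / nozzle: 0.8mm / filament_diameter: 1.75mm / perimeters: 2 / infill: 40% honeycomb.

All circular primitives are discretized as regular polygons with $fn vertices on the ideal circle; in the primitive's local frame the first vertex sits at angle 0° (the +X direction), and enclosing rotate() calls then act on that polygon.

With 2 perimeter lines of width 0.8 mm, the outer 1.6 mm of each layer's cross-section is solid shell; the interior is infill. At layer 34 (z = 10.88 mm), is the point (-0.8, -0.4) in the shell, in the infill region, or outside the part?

At z = 10.88 mm: the cylinder: section is a regular 12-gon, circumradius r=3; the cube at (10.5, 6.5) is not intersected at this z (z outside [11.5, 26]); Merging all regions: only the r=3 cylinder is present, so the union is just that shape — 1 connected region. Overall, the cross-section is a single solid region. The nearest boundary edge runs (-3.00, 0.00)→(-2.60, -1.50); distance from the point to it = 2.02 mm. The point is inside the cross-section and 2.02 mm from the nearest boundary — more than the 1.6 mm shell width (2 × 0.8), so it's in the infill interior.

infill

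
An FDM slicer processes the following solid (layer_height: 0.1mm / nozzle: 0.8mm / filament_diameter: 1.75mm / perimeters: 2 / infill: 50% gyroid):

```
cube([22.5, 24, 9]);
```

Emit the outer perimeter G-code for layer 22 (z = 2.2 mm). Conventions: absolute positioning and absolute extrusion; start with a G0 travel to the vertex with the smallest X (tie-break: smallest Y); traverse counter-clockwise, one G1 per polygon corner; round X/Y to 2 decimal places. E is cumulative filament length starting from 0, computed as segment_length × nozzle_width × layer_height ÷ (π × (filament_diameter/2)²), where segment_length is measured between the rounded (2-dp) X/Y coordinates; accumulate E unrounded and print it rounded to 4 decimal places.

G0 X0.00 Y0.00 Z2.20
G1 X22.50 Y0.00 E0.7484
G1 X22.50 Y24.00 E1.5466
G1 X0.00 Y24.00 E2.2949
G1 X0.00 Y0.00 E3.0932

At z = 2.2 mm: the cube is present — its section is the full 22.5×24 rectangle. The outline is a single polygon with 4 vertices. Extrusion per mm of travel: 0.8 × 0.1 / (π × 0.875²) = 0.033260. Accumulating E over each segment gives final E = 3.0932.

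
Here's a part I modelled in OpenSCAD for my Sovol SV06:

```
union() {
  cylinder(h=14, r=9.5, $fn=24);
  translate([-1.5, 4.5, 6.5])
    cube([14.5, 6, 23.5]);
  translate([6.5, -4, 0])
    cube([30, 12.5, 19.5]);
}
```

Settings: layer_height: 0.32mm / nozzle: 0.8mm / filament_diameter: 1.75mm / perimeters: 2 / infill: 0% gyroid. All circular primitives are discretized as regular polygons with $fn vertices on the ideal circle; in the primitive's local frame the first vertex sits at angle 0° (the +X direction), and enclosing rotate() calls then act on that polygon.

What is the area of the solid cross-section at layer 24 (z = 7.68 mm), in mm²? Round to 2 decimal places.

657.51 mm²

At z = 7.68 mm: the r=9.5 cylinder gives a regular 24-gon of circumradius 9.5 (constant along its height) (area = (24/2)·9.500²·sin(360°/24) = 280.30 mm²); the 14.5×6 cube at (-1.5, 4.5) contributes its full rectangle (area 87.00 mm²); the 30×12.5 cube at (6.5, -4) contributes its full rectangle (area 375.00 mm²); Combining (union): the regions partially overlap — summed areas 742.30 mm² minus the doubly-counted overlap 84.79 mm² gives 657.51 mm² — area = 657.51 mm². Overall, the cross-section is a single solid region. Net area = 657.51 mm².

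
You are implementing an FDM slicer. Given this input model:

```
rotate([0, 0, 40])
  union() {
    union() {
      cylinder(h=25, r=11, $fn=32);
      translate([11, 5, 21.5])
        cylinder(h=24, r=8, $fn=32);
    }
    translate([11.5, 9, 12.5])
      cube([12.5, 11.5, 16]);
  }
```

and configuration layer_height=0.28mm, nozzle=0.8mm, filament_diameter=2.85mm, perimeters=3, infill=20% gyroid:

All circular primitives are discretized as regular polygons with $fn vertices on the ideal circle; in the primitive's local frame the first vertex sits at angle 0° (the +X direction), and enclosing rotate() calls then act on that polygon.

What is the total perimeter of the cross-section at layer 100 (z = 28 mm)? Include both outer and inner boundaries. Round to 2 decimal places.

80.00 mm

At z = 28 mm: the cylinder is absent (z outside [0, 25]); the cylinder at (11, 5): section is a regular 32-gon, circumradius r=8 (perimeter = 2·32·8.000·sin(180°/32) = 50.18 mm); Taking the union: only the r=8 cylinder at (11, 5) is present, so the union is just that shape — boundary = 50.18 mm; the cube at (11.5, 9) is present — its section is the full 12.5×11.5 rectangle (perimeter 48.00 mm); Combining (union): the regions partially overlap (shared area 17.45 mm²), so the edge portions inside another operand are dropped and the merged outline is re-measured after clipping — boundary = 80.00 mm; (rotated 40° about Z; rotation is an isometry so areas/perimeters/island counts are preserved). Overall, the cross-section is a single solid region. Total boundary length (outer) = 80.00 mm.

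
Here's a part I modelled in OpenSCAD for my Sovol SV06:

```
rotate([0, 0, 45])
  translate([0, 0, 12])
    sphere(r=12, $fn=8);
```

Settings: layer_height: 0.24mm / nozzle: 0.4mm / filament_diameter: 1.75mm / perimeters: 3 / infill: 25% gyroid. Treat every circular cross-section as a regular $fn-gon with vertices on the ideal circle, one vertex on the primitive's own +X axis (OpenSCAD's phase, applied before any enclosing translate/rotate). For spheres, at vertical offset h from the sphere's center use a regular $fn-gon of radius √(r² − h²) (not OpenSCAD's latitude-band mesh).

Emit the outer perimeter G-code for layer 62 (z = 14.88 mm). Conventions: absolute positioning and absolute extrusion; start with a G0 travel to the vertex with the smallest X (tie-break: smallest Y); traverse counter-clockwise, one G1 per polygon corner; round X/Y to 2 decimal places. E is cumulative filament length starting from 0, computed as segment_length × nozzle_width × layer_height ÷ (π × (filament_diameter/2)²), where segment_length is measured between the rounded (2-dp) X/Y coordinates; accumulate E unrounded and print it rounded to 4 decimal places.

G0 X-11.65 Y0.00 Z14.88
G1 X-8.24 Y-8.24 E0.3559
G1 X0.00 Y-11.65 E0.7119
G1 X8.24 Y-8.24 E1.0678
G1 X11.65 Y0.00 E1.4237
G1 X8.24 Y8.24 E1.7796
G1 X0.00 Y11.65 E2.1356
G1 X-8.24 Y8.24 E2.4915
G1 X-11.65 Y0.00 E2.8474

At z = 14.88 mm: the sphere: section is a regular 8-gon, circumradius = √(r²−h²) = √(12²−2.88²) = 11.649; (rotated 45° about Z; rotation is an isometry so areas/perimeters/island counts are preserved). The outline is a single polygon with 8 vertices. Extrusion per mm of travel: 0.4 × 0.24 / (π × 0.875²) = 0.039912. Accumulating E over each segment gives final E = 2.8474.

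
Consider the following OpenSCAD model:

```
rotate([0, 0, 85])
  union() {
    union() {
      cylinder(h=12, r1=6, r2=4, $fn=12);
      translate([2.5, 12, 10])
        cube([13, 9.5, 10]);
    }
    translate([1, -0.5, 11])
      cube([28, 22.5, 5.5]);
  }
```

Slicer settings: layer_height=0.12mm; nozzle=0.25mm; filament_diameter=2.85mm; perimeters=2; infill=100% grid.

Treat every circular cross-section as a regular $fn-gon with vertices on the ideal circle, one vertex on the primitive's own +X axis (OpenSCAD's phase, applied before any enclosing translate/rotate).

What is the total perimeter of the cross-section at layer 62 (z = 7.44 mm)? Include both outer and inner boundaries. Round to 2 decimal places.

29.57 mm

At z = 7.44 mm: the cone: at t=0.620 of its height the radius interpolates to r₁+(r₂−r₁)t = 4.760, giving a regular 12-gon of that circumradius (perimeter = 2·12·4.760·sin(180°/12) = 29.57 mm); the cube at (2.5, 12) is not intersected at this z (z outside [10, 20]); Combining (union): only the cone is present, so the union is just that shape — boundary = 29.57 mm; the cube at (1, -0.5) is absent (z outside [11, 16.5]); Combining (union): only that combined region is present, so the union is just that shape — boundary = 29.57 mm; (rotated 85° about Z; rotation is an isometry so areas/perimeters/island counts are preserved). Overall, the cross-section is a single solid region. Total boundary length (outer) = 29.57 mm.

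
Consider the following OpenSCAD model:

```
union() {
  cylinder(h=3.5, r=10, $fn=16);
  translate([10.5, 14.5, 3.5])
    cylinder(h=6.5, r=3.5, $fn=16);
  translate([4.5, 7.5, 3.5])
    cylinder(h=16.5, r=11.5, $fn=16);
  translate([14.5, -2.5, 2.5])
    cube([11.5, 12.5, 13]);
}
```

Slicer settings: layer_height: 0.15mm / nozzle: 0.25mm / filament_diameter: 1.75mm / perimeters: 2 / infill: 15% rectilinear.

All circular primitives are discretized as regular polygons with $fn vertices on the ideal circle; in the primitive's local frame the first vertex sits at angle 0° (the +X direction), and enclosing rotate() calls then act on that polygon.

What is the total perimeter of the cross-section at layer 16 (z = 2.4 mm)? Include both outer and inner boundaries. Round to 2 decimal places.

At z = 2.4 mm: the r=10 cylinder gives a regular 16-gon of circumradius 10 (constant along its height) (perimeter = 2·16·10.000·sin(180°/16) = 62.43 mm); the cylinder at (10.5, 14.5) is absent (z outside [3.5, 10]); the cylinder at (4.5, 7.5) is not intersected at this z (z outside [3.5, 20]); the cube at (14.5, -2.5) is absent (z outside [2.5, 15.5]); Combining (union): only the r=10 cylinder is present, so the union is just that shape — boundary = 62.43 mm. Overall, the cross-section is a single solid region. Total boundary length (outer) = 62.43 mm.

62.43 mm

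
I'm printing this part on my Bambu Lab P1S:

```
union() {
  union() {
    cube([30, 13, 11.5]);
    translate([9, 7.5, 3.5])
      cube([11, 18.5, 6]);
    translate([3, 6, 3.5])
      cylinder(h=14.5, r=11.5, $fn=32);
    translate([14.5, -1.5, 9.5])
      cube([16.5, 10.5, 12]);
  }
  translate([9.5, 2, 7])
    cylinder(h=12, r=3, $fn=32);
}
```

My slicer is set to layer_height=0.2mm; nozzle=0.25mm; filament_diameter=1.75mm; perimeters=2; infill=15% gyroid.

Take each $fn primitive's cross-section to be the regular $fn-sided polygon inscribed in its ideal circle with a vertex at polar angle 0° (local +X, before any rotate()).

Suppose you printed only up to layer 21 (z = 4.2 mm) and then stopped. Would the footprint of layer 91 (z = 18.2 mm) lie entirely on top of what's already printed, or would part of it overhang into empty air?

Compare the two slices. At z = 4.2: the 30×13 cube contributes its full rectangle (area 390.00 mm²); the 11×18.5 cube at (9, 7.5) contributes its full rectangle (area 203.50 mm²); the r=11.5 cylinder at (3, 6) contributes a regular 32-gon of circumradius 11.5 (area = (32/2)·11.500²·sin(360°/32) = 412.81 mm²); the cube at (14.5, -1.5) does not reach this height (z outside [9.5, 21.5]); Combining (union): the regions partially overlap — summed areas 1006.31 mm² minus the doubly-counted overlap 244.70 mm² gives 761.61 mm² — area = 761.61 mm²; the cylinder at (9.5, 2) is absent (z outside [7, 19]); Taking the union: only the result so far is present, so the union is just that shape — area = 761.61 mm². At z = 18.2: the cube does not reach this height (z outside [0, 11.5]); the cube at (9, 7.5) is not intersected at this z (z outside [3.5, 9.5]); the cylinder at (3, 6) does not reach this height (z outside [3.5, 18]); the cube at (14.5, -1.5) (footprint 16.5×10.5) is included at this height (area 173.25 mm²); Merging all regions: only the 16.5×10.5 cube at (14.5, -1.5) is present, so the union is just that shape — area = 173.25 mm²; the r=3 cylinder at (9.5, 2) contributes a regular 32-gon of circumradius 3 (area = (32/2)·3.000²·sin(360°/32) = 28.09 mm²); Combining (union): the 2 present regions are separate (no shared area or edge), so areas and boundary lengths simply add and each stays a separate island — area = 201.34 mm². Checking containment: at z = 18.2 the cross-section extends beyond the z = 4.2 cross-section by about 33.75 mm².

part overhangs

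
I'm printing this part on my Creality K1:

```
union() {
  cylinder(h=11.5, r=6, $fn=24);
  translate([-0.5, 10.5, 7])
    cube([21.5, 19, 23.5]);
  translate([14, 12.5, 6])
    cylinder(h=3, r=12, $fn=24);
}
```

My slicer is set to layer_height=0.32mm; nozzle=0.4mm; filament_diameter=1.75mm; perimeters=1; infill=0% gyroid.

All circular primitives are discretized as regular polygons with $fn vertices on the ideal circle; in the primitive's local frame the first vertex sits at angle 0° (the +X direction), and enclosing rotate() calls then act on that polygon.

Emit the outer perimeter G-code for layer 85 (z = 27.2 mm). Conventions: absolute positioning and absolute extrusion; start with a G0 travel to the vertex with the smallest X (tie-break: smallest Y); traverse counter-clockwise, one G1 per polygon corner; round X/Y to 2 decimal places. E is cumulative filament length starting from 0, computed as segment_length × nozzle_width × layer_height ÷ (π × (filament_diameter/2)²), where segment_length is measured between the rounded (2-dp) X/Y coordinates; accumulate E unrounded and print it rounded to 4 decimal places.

G0 X-0.50 Y10.50 Z27.20
G1 X21.00 Y10.50 E1.1441
G1 X21.00 Y29.50 E2.1553
G1 X-0.50 Y29.50 E3.2994
G1 X-0.50 Y10.50 E4.3105

At z = 27.2 mm: the cylinder is absent (z outside [0, 11.5]); the 21.5×19 cube at (-0.5, 10.5) contributes its full rectangle; the cylinder at (14, 12.5) does not reach this height (z outside [6, 9]); Combining (union): only the 21.5×19 cube at (-0.5, 10.5) is present, so the union is just that shape — 1 connected region. The outline is a single polygon with 4 vertices. Extrusion per mm of travel: 0.4 × 0.32 / (π × 0.875²) = 0.053216. Accumulating E over each segment gives final E = 4.3105.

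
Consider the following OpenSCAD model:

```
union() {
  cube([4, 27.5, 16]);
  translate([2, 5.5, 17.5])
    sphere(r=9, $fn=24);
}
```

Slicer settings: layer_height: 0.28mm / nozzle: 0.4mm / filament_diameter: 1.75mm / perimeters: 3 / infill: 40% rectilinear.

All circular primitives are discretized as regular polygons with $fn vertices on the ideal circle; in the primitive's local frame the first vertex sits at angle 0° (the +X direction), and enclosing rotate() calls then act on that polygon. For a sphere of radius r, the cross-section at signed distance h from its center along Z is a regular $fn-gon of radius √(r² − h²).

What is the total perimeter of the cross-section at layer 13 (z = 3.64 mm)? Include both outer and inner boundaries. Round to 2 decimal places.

At z = 3.64 mm: the cube is present — its section is the full 4×27.5 rectangle (perimeter 63.00 mm); the sphere at (2, 5.5) is absent (|z−center|=13.860 > r=9); Combining (union): only the 4×27.5 cube is present, so the union is just that shape — boundary = 63.00 mm. Overall, the cross-section is a single solid region. Total boundary length (outer) = 63.00 mm.

63.00 mm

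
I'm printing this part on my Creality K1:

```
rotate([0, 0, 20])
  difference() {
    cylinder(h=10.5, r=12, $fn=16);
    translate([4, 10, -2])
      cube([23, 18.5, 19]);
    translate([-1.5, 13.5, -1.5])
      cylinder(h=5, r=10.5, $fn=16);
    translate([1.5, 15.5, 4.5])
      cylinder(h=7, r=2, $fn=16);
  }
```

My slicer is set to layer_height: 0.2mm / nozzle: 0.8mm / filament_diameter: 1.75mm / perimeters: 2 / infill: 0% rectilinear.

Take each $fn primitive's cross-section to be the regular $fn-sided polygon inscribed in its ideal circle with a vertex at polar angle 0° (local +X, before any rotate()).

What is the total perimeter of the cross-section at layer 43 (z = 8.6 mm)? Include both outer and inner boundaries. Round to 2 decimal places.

75.78 mm

At z = 8.6 mm: the r=12 cylinder contributes a regular 16-gon of circumradius 12 (perimeter = 2·16·12.000·sin(180°/16) = 74.91 mm); the cube at (4, 10) is present — its section is the full 23×18.5 rectangle (perimeter 83.00 mm); the cylinder at (-1.5, 13.5) is not intersected at this z (z outside [-1.5, 3.5]); the r=2 cylinder at (1.5, 15.5) gives a regular 16-gon of circumradius 2 (constant along its height) (perimeter = 2·16·2.000·sin(180°/16) = 12.49 mm); Taking the first minus the rest: starting from the r=12 cylinder, the 23×18.5 cube at (4, 10) partially overlaps it — only the 1.56 mm² overlap (of its 425.50 mm²) is removed, clipping the outline; the r=2 cylinder at (1.5, 15.5) misses the remaining region (no effect) — boundary = 75.78 mm; (whole slice rotated 20° about Z — lengths, areas and connectivity unchanged). Overall, the cross-section is a single solid region. Total boundary length (outer) = 75.78 mm.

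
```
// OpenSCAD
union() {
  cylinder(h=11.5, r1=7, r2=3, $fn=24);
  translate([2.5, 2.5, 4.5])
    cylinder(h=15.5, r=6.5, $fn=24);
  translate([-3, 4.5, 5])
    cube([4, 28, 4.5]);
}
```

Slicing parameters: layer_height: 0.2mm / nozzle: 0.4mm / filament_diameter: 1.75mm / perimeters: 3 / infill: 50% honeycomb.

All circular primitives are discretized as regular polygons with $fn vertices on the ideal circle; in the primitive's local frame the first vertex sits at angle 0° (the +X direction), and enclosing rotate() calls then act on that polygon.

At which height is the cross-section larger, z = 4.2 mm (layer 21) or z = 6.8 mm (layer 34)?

Layer 21 (z = 4.2): the cone contributes a regular 24-gon of circumradius 5.539 (interpolated between r1=7 and r2=3 at t=0.365) (area = (24/2)·5.539²·sin(360°/24) = 95.29 mm²); the cylinder at (2.5, 2.5) is absent (z outside [4.5, 20]); the cube at (-3, 4.5) is absent (z outside [5, 9.5]); Merging all regions: only the cone is present, so the union is just that shape — area = 95.29 mm². So its area = 95.29 mm². Layer 34 (z = 6.8): the cone contributes a regular 24-gon of circumradius 4.635 (interpolated between r1=7 and r2=3 at t=0.591) (area = (24/2)·4.635²·sin(360°/24) = 66.72 mm²); the cylinder at (2.5, 2.5): section is a regular 24-gon, circumradius r=6.5 (area = (24/2)·6.500²·sin(360°/24) = 131.22 mm²); the cube at (-3, 4.5) (footprint 4×28) is included at this height (area 112.00 mm²); Combining (union): the regions partially overlap — summed areas 309.94 mm² minus the doubly-counted overlap 67.70 mm² gives 242.24 mm² — area = 242.24 mm². So its area = 242.24 mm². Layer 34 is larger (242.24 vs 95.29 mm²).

layer 34 (z = 6.8 mm)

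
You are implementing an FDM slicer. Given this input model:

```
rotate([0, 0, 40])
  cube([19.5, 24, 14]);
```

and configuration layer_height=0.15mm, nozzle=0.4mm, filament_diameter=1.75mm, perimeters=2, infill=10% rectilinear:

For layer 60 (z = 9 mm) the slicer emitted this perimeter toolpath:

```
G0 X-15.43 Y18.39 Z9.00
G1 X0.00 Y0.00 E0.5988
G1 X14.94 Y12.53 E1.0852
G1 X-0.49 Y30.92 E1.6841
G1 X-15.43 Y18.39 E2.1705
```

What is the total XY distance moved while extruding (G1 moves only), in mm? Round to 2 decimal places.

87.01 mm

Sum the Euclidean lengths of each G1 segment: total = 87.01 mm.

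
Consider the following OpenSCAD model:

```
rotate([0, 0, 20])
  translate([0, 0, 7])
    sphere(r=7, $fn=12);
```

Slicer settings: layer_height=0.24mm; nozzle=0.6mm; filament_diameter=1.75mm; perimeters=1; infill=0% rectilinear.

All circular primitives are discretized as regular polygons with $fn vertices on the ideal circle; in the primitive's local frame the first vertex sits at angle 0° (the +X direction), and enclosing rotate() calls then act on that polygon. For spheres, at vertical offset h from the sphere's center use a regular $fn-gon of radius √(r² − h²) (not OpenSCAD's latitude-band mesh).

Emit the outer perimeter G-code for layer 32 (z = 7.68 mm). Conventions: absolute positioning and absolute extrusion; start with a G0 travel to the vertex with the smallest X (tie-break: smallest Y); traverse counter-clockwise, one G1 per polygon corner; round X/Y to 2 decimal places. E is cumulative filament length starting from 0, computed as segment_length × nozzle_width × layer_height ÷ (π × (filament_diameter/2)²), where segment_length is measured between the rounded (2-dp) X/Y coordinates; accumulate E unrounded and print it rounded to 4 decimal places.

At z = 7.68 mm: the r=7 sphere slices to a regular 12-gon of circumradius 6.967 (√(r²−h²) with h=0.68 from center); (rotated 20° about Z; rotation is an isometry so areas/perimeters/island counts are preserved). The outline is a single polygon with 12 vertices. Extrusion per mm of travel: 0.6 × 0.24 / (π × 0.875²) = 0.059868. Accumulating E over each segment gives final E = 2.5914.

G0 X-6.86 Y1.21 Z7.68
G1 X-6.55 Y-2.38 E0.2157
G1 X-4.48 Y-5.34 E0.4320
G1 X-1.21 Y-6.86 E0.6479
G1 X2.38 Y-6.55 E0.8636
G1 X5.34 Y-4.48 E1.0798
G1 X6.86 Y-1.21 E1.2957
G1 X6.55 Y2.38 E1.5114
G1 X4.48 Y5.34 E1.7277
G1 X1.21 Y6.86 E1.9436
G1 X-2.38 Y6.55 E2.1593
G1 X-5.34 Y4.48 E2.3755
G1 X-6.86 Y1.21 E2.5914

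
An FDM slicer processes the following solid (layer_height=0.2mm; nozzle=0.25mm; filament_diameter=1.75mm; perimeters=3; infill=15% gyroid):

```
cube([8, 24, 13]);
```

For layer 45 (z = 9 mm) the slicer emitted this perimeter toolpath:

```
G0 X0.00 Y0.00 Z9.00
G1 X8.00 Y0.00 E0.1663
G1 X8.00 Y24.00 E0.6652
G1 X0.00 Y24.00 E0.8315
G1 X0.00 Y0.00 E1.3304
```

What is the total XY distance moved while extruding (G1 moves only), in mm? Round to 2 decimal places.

64.00 mm

Sum the Euclidean lengths of each G1 segment: total = 64.00 mm.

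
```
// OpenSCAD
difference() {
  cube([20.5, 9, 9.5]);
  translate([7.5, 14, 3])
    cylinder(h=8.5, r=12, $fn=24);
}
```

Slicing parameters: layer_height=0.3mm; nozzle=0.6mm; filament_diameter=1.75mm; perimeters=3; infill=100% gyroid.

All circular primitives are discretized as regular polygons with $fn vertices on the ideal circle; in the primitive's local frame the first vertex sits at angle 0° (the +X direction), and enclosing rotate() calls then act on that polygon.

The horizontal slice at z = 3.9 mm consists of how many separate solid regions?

At z = 3.9 mm: the cube is present — its section is the full 20.5×9 rectangle; the r=12 cylinder at (7.5, 14) gives a regular 24-gon of circumradius 12 (constant along its height); Subtracting the remaining from the first: starting from the 20.5×9 cube, the r=12 cylinder at (7.5, 14) partially overlaps it — only the 99.63 mm² overlap (of its 447.24 mm²) is removed, clipping the outline — 1 connected region. The result has 1 disconnected region.

1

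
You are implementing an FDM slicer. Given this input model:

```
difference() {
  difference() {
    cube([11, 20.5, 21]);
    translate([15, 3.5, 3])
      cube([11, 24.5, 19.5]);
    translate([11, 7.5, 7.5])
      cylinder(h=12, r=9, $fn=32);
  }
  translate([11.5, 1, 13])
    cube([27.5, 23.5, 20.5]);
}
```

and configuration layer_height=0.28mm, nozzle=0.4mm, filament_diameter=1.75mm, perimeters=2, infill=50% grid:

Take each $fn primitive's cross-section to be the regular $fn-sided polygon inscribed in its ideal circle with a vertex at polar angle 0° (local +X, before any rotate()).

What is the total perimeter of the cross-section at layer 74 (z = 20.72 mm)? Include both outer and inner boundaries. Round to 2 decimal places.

At z = 20.72 mm: the cube (footprint 11×20.5) is included at this height (perimeter 63.00 mm); the cube at (15, 3.5) (footprint 11×24.5) is included at this height (perimeter 71.00 mm); the cylinder at (11, 7.5) does not reach this height (z outside [7.5, 19.5]); After the difference (first − rest): starting from the 11×20.5 cube, the 11×24.5 cube at (15, 3.5) misses the remaining region (no effect) — boundary = 63.00 mm; the 27.5×23.5 cube at (11.5, 1) contributes its full rectangle (perimeter 102.00 mm); Taking the first minus the rest: starting from that combined region, the 27.5×23.5 cube at (11.5, 1) misses the remaining region (no effect) — boundary = 63.00 mm. Overall, the cross-section is a single solid region. Total boundary length (outer) = 63.00 mm.

63.00 mm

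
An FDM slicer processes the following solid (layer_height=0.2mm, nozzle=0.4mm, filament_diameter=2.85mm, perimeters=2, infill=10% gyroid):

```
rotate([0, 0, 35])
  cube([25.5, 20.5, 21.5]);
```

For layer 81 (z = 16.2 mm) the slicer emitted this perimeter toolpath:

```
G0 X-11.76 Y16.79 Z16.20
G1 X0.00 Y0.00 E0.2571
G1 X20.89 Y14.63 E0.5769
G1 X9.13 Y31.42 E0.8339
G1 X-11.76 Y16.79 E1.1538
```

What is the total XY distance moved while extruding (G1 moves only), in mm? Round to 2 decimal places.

Sum the Euclidean lengths of each G1 segment: total = 92.00 mm.

92.00 mm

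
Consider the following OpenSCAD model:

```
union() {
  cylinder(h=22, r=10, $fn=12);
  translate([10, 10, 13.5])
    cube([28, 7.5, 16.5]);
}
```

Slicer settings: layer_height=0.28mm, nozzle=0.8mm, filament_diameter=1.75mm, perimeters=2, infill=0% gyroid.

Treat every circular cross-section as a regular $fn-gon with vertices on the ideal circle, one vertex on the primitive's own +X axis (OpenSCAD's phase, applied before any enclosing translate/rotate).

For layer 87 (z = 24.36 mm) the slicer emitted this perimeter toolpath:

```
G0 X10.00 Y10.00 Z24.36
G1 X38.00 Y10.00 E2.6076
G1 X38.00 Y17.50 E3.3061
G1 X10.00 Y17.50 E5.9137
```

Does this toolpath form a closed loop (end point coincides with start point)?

no

Start point (G0): (10.00, 10.00). End point (last G1): the path does not return to the start — open.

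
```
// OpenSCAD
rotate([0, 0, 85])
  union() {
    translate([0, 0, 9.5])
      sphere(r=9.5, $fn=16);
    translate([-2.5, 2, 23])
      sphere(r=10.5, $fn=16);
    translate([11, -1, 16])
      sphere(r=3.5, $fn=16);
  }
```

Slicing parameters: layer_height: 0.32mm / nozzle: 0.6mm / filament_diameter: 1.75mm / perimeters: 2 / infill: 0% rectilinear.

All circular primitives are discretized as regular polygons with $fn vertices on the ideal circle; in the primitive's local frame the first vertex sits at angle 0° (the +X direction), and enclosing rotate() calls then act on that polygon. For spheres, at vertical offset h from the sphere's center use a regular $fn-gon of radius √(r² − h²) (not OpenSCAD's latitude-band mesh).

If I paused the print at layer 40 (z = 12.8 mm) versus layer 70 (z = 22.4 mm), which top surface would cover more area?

layer 70 (z = 22.4 mm)

Layer 40 (z = 12.8): the sphere: section is a regular 16-gon, circumradius = √(r²−h²) = √(9.5²−3.3²) = 8.908 (area = (16/2)·8.908²·sin(360°/16) = 242.96 mm²); the sphere at (-2.5, 2): section is a regular 16-gon, circumradius = √(r²−h²) = √(10.5²−10.2²) = 2.492 (area = (16/2)·2.492²·sin(360°/16) = 19.01 mm²); the r=3.5 sphere at (11, -1) contributes a regular 16-gon of circumradius √(3.5²−3.2²) = 1.418 (area = (16/2)·1.418²·sin(360°/16) = 6.15 mm²); Combining (union): the regions partially overlap — summed areas 268.12 mm² minus the doubly-counted overlap 19.01 mm² gives 249.11 mm² — area = 249.11 mm²; (whole slice rotated 85° about Z — lengths, areas and connectivity unchanged). So its area = 249.11 mm². Layer 70 (z = 22.4): the sphere is not intersected at this z (|z−center|=12.900 > r=9.5); the sphere at (-2.5, 2): section is a regular 16-gon, circumradius = √(r²−h²) = √(10.5²−0.6²) = 10.483 (area = (16/2)·10.483²·sin(360°/16) = 336.42 mm²); the sphere at (11, -1) is absent (|z−center|=6.400 > r=3.5); Combining (union): only the r=10.5 sphere at (-2.5, 2) is present, so the union is just that shape — area = 336.42 mm²; (whole slice rotated 85° about Z — lengths, areas and connectivity unchanged). So its area = 336.42 mm². Layer 70 is larger (336.42 vs 249.11 mm²).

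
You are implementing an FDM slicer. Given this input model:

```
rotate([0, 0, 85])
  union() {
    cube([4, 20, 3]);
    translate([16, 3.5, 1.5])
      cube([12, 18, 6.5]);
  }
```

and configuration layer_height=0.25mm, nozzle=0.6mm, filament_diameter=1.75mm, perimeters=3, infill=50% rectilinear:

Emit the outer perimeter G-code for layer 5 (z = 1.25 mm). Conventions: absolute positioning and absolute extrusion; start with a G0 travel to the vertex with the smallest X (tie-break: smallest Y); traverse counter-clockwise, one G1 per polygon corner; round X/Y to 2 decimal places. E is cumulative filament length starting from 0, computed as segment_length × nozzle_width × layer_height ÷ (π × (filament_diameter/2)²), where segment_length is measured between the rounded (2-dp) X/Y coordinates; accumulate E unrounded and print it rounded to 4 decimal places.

At z = 1.25 mm: the cube is present — its section is the full 4×20 rectangle; the cube at (16, 3.5) does not reach this height (z outside [1.5, 8]); Combining (union): only the 4×20 cube is present, so the union is just that shape — 1 connected region; (rotated 85° about Z; rotation is an isometry so areas/perimeters/island counts are preserved). The outline is a single polygon with 4 vertices. Extrusion per mm of travel: 0.6 × 0.25 / (π × 0.875²) = 0.062363. Accumulating E over each segment gives final E = 2.9936.

G0 X-19.92 Y1.74 Z1.25
G1 X0.00 Y0.00 E1.2470
G1 X0.35 Y3.98 E1.4962
G1 X-19.58 Y5.73 E2.7438
G1 X-19.92 Y1.74 E2.9936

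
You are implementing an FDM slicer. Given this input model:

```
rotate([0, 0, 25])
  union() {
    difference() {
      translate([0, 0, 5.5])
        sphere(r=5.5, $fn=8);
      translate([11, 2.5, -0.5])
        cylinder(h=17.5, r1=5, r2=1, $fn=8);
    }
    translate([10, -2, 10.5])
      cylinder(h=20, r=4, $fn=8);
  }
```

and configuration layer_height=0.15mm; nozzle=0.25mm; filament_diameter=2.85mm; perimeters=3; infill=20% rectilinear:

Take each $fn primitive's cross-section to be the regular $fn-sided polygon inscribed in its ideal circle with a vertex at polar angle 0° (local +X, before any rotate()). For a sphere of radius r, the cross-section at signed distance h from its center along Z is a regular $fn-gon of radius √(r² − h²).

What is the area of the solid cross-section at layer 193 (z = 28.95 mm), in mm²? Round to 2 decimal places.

At z = 28.95 mm: the sphere is not intersected at this z (|z−center|=23.450 > r=5.5); the cone at (11, 2.5) is absent (z outside [-0.5, 17]); Taking the first minus the rest: the first operand is absent here, so nothing remains; the r=4 cylinder at (10, -2) contributes a regular 8-gon of circumradius 4 (area = (8/2)·4.000²·sin(360°/8) = 45.25 mm²); Taking the union: only the r=4 cylinder at (10, -2) is present, so the union is just that shape — area = 45.25 mm²; (rotated 25° about Z; rotation is an isometry so areas/perimeters/island counts are preserved). Overall, the cross-section is a single solid region. Net area = 45.25 mm².

45.25 mm²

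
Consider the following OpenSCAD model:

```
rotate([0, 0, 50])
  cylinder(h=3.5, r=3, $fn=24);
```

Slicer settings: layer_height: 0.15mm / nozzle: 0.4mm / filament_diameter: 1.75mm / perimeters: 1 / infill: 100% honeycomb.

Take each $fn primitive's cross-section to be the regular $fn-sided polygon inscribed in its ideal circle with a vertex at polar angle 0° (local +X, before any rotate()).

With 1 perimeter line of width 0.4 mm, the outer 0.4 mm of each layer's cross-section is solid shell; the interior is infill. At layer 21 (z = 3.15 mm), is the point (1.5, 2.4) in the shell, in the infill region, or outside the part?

At z = 3.15 mm: the r=3 cylinder contributes a regular 24-gon of circumradius 3; (whole slice rotated 50° about Z — lengths, areas and connectivity unchanged). Overall, the cross-section is a single solid region. Undo the 50° rotation: the query point maps to (2.803, 0.394) in the un-rotated model frame. The nearest boundary edge runs (3.00, 0.00)→(2.90, 0.78); distance from the point to it = 0.14 mm. The point is inside the cross-section, 0.14 mm from the nearest boundary — within the 0.4 mm shell band (1 × 0.4).

shell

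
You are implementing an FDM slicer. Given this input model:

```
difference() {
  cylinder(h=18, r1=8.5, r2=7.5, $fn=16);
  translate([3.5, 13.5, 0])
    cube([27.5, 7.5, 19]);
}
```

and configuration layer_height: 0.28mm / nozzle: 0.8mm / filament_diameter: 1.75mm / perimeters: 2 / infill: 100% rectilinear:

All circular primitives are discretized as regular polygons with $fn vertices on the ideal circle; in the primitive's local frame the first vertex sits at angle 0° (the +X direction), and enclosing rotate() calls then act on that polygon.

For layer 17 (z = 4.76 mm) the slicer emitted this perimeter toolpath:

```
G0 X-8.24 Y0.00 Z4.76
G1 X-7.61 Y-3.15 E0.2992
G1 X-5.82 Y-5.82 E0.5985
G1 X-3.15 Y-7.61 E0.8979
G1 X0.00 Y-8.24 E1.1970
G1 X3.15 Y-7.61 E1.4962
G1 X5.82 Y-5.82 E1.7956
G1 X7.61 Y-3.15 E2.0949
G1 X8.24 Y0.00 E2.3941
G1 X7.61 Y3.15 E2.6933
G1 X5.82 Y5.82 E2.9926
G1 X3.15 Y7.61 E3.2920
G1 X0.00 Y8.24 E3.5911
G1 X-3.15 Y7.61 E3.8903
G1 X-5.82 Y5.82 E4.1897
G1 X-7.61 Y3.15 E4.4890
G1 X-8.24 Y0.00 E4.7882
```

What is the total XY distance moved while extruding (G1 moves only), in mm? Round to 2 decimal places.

Sum the Euclidean lengths of each G1 segment: total = 51.42 mm.

51.42 mm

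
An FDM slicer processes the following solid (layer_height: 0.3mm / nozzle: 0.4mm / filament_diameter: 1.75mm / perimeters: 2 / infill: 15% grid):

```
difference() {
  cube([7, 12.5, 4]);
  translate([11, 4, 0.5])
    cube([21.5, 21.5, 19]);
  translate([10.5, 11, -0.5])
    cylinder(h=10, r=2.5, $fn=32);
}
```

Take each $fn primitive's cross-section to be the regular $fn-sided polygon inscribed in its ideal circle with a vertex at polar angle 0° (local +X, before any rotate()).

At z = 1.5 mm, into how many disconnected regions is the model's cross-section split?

At z = 1.5 mm: the cube is present — its section is the full 7×12.5 rectangle; the cube at (11, 4) (footprint 21.5×21.5) is included at this height; the r=2.5 cylinder at (10.5, 11) contributes a regular 32-gon of circumradius 2.5; Subtracting the remaining from the first: starting from the 7×12.5 cube, the 21.5×21.5 cube at (11, 4) misses the remaining region (no effect); the r=2.5 cylinder at (10.5, 11) misses the remaining region (no effect) — 1 connected region. The result has 1 disconnected region.

1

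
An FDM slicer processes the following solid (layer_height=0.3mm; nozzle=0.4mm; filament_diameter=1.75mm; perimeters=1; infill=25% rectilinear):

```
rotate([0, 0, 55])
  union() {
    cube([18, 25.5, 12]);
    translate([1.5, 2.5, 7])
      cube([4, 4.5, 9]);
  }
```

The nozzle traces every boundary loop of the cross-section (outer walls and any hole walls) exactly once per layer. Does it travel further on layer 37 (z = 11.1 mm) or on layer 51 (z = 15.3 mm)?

Layer 37 (z = 11.1): the cube is present — its section is the full 18×25.5 rectangle (perimeter 87.00 mm); the cube at (1.5, 2.5) is present — its section is the full 4×4.5 rectangle (perimeter 17.00 mm); Taking the union: the 4×4.5 cube at (1.5, 2.5) lies entirely inside the 18×25.5 cube, so the union is just the 18×25.5 cube — boundary = 87.00 mm; (whole slice rotated 55° about Z — lengths, areas and connectivity unchanged). So its perimeter = 87.00 mm. Layer 51 (z = 15.3): the cube is not intersected at this z (z outside [0, 12]); the 4×4.5 cube at (1.5, 2.5) contributes its full rectangle (perimeter 17.00 mm); Taking the union: only the 4×4.5 cube at (1.5, 2.5) is present, so the union is just that shape — boundary = 17.00 mm; (whole slice rotated 55° about Z — lengths, areas and connectivity unchanged). So its perimeter = 17.00 mm. Layer 37 is larger (87.00 vs 17.00 mm).

layer 37 (z = 11.1 mm)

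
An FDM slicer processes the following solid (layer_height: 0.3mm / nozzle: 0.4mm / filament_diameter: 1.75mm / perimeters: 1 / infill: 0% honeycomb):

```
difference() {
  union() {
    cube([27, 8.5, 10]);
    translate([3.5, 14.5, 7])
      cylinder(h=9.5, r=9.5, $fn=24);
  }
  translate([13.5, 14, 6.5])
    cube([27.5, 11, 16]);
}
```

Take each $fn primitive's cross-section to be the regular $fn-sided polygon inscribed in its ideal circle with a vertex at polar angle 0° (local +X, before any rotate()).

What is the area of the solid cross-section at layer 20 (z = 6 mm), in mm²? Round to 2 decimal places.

229.50 mm²

At z = 6 mm: the cube is present — its section is the full 27×8.5 rectangle (area 229.50 mm²); the cylinder at (3.5, 14.5) is not intersected at this z (z outside [7, 16.5]); Combining (union): only the 27×8.5 cube is present, so the union is just that shape — area = 229.50 mm²; the cube at (13.5, 14) does not reach this height (z outside [6.5, 22.5]); Taking the first minus the rest: none of the subtracted shapes is present at this height, so the result so far is unchanged — area = 229.50 mm². Overall, the cross-section is a single solid region. Net area = 229.50 mm².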